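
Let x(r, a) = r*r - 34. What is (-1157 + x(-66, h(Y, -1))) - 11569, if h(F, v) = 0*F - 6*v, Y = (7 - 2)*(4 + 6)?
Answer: -8404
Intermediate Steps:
Y = 50 (Y = 5*10 = 50)
h(F, v) = -6*v (h(F, v) = 0 - 6*v = -6*v)
x(r, a) = -34 + r² (x(r, a) = r² - 34 = -34 + r²)
(-1157 + x(-66, h(Y, -1))) - 11569 = (-1157 + (-34 + (-66)²)) - 11569 = (-1157 + (-34 + 4356)) - 11569 = (-1157 + 4322) - 11569 = 3165 - 11569 = -8404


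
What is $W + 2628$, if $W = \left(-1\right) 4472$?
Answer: $-1844$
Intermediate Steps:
$W = -4472$
$W + 2628 = -4472 + 2628 = -1844$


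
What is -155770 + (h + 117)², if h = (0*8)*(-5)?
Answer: -142081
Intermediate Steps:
h = 0 (h = 0*(-5) = 0)
-155770 + (h + 117)² = -155770 + (0 + 117)² = -155770 + 117² = -155770 + 13689 = -142081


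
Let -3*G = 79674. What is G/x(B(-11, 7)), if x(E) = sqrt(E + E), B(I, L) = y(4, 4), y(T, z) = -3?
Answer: 13279*I*sqrt(6)/3 ≈ 10842.0*I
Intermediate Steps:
B(I, L) = -3
G = -26558 (G = -1/3*79674 = -26558)
x(E) = sqrt(2)*sqrt(E) (x(E) = sqrt(2*E) = sqrt(2)*sqrt(E))
G/x(B(-11, 7)) = -26558*(-I*sqrt(6)/6) = -(-13279)*I*sqrt(6)/3 = 13279*I*sqrt(6)/3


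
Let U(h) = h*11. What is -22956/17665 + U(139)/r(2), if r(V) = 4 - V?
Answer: 26963873/35330 ≈ 763.20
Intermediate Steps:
U(h) = 11*h
-22956/17665 + U(139)/r(2) = -22956/17665 + (11*139)/(4 - 1*2) = -22956*1/17665 + 1529/(4 - 2) = -22956/17665 + 1529/2 = 26963873/35330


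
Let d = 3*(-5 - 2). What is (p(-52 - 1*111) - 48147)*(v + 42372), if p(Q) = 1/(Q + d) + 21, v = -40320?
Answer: -4542709905/46 ≈ -9.8755e+7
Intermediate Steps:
d = -21 (d = 3*(-7) = -21)
p(Q) = 21 + 1/(-21 + Q) (p(Q) = 1/(Q - 21) + 21 = 1/(-21 + Q) + 21 = 21 + 1/(-21 + Q))
(p(-52 - 1*111) - 48147)*(v + 42372) = ((-440 + 21*(-52 - 1*111))/(-21 + (-52 - 1*111)) - 48147)*(-40320 + 42372) = ((-440 + 21*(-52 - 111))/(-21 + (-52 - 111)) - 48147)*2052 = ((-440 + 21*(-163))/(-21 - 163) - 48147)*2052 = ((-440 - 3423)/(-184) - 48147)*2052 = (-1/184*(-3863) - 48147)*2052 = (3863/184 - 48147)*2052 = -8855185/184*2052 = -4542709905/46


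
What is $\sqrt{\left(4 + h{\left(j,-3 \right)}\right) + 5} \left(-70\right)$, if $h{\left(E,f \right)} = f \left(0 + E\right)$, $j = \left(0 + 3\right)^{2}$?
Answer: $- 210 i \sqrt{2} \approx - 296.98 i$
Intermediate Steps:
$j = 9$ ($j = 3^{2} = 9$)
$h{\left(E,f \right)} = E f$ ($h{\left(E,f \right)} = f E = E f$)
$\sqrt{\left(4 + h{\left(j,-3 \right)}\right) + 5} \left(-70\right) = \sqrt{\left(4 + 9 \left(-3\right)\right) + 5} \left(-70\right) = \sqrt{\left(4 - 27\right) + 5} \left(-70\right) = \sqrt{-23 + 5} \left(-70\right) = \sqrt{-18} \left(-70\right) = 3 i \sqrt{2} \left(-70\right) = - 210 i \sqrt{2}$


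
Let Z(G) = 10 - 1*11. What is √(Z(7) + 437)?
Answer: 2*√109 ≈ 20.881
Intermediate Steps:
Z(G) = -1 (Z(G) = 10 - 11 = -1)
√(Z(7) + 437) = √(-1 + 437) = √436 = 2*√109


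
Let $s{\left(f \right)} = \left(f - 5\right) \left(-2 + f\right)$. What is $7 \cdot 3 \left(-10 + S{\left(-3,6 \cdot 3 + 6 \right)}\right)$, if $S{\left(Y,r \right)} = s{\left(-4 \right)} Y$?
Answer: $-3612$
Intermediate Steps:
$s{\left(f \right)} = \left(-5 + f\right) \left(-2 + f\right)$
$S{\left(Y,r \right)} = 54 Y$ ($S{\left(Y,r \right)} = \left(10 + \left(-4\right)^{2} - -28\right) Y = \left(10 + 16 + 28\right) Y = 54 Y$)
$7 \cdot 3 \left(-10 + S{\left(-3,6 \cdot 3 + 6 \right)}\right) = 7 \cdot 3 \left(-10 + 54 \left(-3\right)\right) = 7 \cdot 3 \left(-10 - 162\right) = 7 \cdot 3 \left(-172\right) = 7 \left(-516\right) = -3612$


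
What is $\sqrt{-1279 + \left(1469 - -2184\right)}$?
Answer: $\sqrt{2374} \approx 48.724$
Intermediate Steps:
$\sqrt{-1279 + \left(1469 - -2184\right)} = \sqrt{-1279 + \left(1469 + 2184\right)} = \sqrt{-1279 + 3653} = \sqrt{2374}$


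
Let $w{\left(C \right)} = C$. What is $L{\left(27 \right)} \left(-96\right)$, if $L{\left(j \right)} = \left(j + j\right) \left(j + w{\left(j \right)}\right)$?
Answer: $-279936$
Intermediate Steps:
$L{\left(j \right)} = 4 j^{2}$ ($L{\left(j \right)} = \left(j + j\right) \left(j + j\right) = 2 j 2 j = 4 j^{2}$)
$L{\left(27 \right)} \left(-96\right) = 4 \cdot 27^{2} \left(-96\right) = 4 \cdot 729 \left(-96\right) = 2916 \left(-96\right) = -279936$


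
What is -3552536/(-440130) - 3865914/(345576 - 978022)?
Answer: 987072977969/69589614495 ≈ 14.184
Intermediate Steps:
-3552536/(-440130) - 3865914/(345576 - 978022) = -3552536*(-1/440130) - 3865914/(-632446) = 1776268/220065 - 3865914*(-1/632446) = 1776268/220065 + 1932957/316223 = 987072977969/69589614495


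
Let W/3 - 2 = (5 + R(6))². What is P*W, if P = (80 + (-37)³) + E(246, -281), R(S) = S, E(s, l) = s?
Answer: -18570663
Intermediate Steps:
P = -50327 (P = (80 + (-37)³) + 246 = (80 - 50653) + 246 = -50573 + 246 = -50327)
W = 369 (W = 6 + 3*(5 + 6)² = 6 + 3*11² = 6 + 3*121 = 6 + 363 = 369)
P*W = -50327*369 = -18570663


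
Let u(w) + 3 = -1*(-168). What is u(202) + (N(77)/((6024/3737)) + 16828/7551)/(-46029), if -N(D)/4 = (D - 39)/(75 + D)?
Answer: 115155204457685/697910477832 ≈ 165.00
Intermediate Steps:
u(w) = 165 (u(w) = -3 - 1*(-168) = -3 + 168 = 165)
N(D) = -4*(-39 + D)/(75 + D) (N(D) = -4*(D - 39)/(75 + D) = -4*(-39 + D)/(75 + D))
u(202) + (N(77)/((6024/3737)) + 16828/7551)/(-46029) = 165 + ((4*(39 - 1*77)/(75 + 77))/((6024/3737)) + 16828/7551)/(-46029) = 165 + ((4*(39 - 77)/152)/((6024*(1/3737))) + 16828*(1/7551))*(-1/46029) = 165 + ((4*(1/152)*(-38))/(6024/3737) + 16828/7551)*(-1/46029) = 165 + (-1*3737/6024 + 16828/7551)*(-1/46029) = 165 + (-3737/6024 + 16828/7551)*(-1/46029) = 165 + (24384595/15162408)*(-1/46029) = 165 - 24384595/697910477832 = 115155204457685/697910477832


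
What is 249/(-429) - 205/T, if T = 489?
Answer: -69902/69927 ≈ -0.99964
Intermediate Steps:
249/(-429) - 205/T = 249/(-429) - 205/489 = 249*(-1/429) - 205*1/489 = -83/143 - 205/489 = -69902/69927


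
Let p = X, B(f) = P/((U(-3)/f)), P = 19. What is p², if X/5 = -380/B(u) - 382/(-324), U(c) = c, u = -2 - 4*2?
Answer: 15249025/26244 ≈ 581.05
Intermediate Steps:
u = -10 (u = -2 - 8 = -10)
B(f) = -19*f/3 (B(f) = 19/((-3/f)) = 19*(-f/3) = -19*f/3)
X = -3905/162 (X = 5*(-380/((-19/3*(-10))) - 382/(-324)) = 5*(-380/190/3 - 382*(-1/324)) = 5*(-380*3/190 + 191/162) = 5*(-6 + 191/162) = 5*(-781/162) = -3905/162 ≈ -24.105)
p = -3905/162 ≈ -24.105
p² = (-3905/162)² = 15249025/26244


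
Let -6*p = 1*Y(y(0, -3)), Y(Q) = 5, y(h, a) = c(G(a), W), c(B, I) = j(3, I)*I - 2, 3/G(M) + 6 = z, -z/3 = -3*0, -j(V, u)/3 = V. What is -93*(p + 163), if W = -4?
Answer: -30163/2 ≈ -15082.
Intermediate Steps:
j(V, u) = -3*V
z = 0 (z = -(-9)*0 = -3*0 = 0)
G(M) = -½ (G(M) = 3/(-6 + 0) = 3/(-6) = 3*(-⅙) = -½)
c(B, I) = -2 - 9*I (c(B, I) = (-3*3)*I - 2 = -9*I - 2 = -2 - 9*I)
y(h, a) = 34 (y(h, a) = -2 - 9*(-4) = -2 + 36 = 34)
p = -⅚ (p = -5/6 = -⅙*5 = -⅚ ≈ -0.83333)
-93*(p + 163) = -93*(-⅚ + 163) = -93*973/6 = -30163/2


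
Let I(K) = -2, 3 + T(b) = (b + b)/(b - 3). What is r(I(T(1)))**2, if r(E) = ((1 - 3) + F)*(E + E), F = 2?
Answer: 0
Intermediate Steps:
T(b) = -3 + 2*b/(-3 + b) (T(b) = -3 + (b + b)/(b - 3) = -3 + (2*b)/(-3 + b) = -3 + 2*b/(-3 + b))
r(E) = 0 (r(E) = ((1 - 3) + 2)*(E + E) = (-2 + 2)*(2*E) = 0*(2*E) = 0)
r(I(T(1)))**2 = 0**2 = 0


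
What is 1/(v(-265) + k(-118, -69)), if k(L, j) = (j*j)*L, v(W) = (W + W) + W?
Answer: -1/562593 ≈ -1.7775e-6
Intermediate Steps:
v(W) = 3*W (v(W) = 2*W + W = 3*W)
k(L, j) = L*j² (k(L, j) = j²*L = L*j²)
1/(v(-265) + k(-118, -69)) = 1/(3*(-265) - 118*(-69)²) = 1/(-795 - 118*4761) = 1/(-795 - 561798) = 1/(-562593) = -1/562593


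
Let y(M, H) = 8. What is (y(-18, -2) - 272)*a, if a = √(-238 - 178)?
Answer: -1056*I*√26 ≈ -5384.6*I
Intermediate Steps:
a = 4*I*√26 (a = √(-416) = 4*I*√26 ≈ 20.396*I)
(y(-18, -2) - 272)*a = (8 - 272)*(4*I*√26) = -1056*I*√26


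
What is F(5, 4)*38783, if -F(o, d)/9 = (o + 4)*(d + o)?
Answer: -28272807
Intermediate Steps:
F(o, d) = -9*(4 + o)*(d + o) (F(o, d) = -9*(o + 4)*(d + o) = -9*(4 + o)*(d + o))
F(5, 4)*38783 = (-36*4 - 36*5 - 9*5² - 9*4*5)*38783 = (-144 - 180 - 9*25 - 180)*38783 = (-144 - 180 - 225 - 180)*38783 = -729*38783 = -28272807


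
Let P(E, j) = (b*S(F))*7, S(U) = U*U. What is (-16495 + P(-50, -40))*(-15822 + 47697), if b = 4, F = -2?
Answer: -522208125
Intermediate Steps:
S(U) = U²
P(E, j) = 112 (P(E, j) = (4*(-2)²)*7 = (4*4)*7 = 16*7 = 112)
(-16495 + P(-50, -40))*(-15822 + 47697) = (-16495 + 112)*(-15822 + 47697) = -16383*31875 = -522208125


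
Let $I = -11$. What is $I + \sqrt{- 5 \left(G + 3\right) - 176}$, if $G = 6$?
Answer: $-11 + i \sqrt{221} \approx -11.0 + 14.866 i$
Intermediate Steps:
$I + \sqrt{- 5 \left(G + 3\right) - 176} = -11 + \sqrt{- 5 \left(6 + 3\right) - 176} = -11 + \sqrt{\left(-5\right) 9 - 176} = -11 + \sqrt{-45 - 176} = -11 + \sqrt{-221} = -11 + i \sqrt{221}$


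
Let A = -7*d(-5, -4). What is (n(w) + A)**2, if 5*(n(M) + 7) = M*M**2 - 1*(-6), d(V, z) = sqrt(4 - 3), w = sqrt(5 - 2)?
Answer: 4123/25 - 384*sqrt(3)/25 ≈ 138.32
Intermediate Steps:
w = sqrt(3) ≈ 1.7320
d(V, z) = 1 (d(V, z) = sqrt(1) = 1)
n(M) = -29/5 + M**3/5 (n(M) = -7 + (M*M**2 - 1*(-6))/5 = -7 + (M**3 + 6)/5 = -7 + (6 + M**3)/5 = -7 + (6/5 + M**3/5) = -29/5 + M**3/5)
A = -7 (A = -7*1 = -7)
(n(w) + A)**2 = ((-29/5 + (sqrt(3))**3/5) - 7)**2 = ((-29/5 + (3*sqrt(3))/5) - 7)**2 = ((-29/5 + 3*sqrt(3)/5) - 7)**2 = (-64/5 + 3*sqrt(3)/5)**2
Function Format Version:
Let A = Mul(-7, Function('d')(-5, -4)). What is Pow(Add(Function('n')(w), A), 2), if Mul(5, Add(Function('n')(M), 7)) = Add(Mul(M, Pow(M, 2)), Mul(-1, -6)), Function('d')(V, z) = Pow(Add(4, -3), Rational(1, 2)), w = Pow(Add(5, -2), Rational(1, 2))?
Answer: Add(Rational(4123, 25), Mul(Rational(-384, 25), Pow(3, Rational(1, 2)))) ≈ 138.32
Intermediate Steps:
w = Pow(3, Rational(1, 2)) ≈ 1.7320
Function('d')(V, z) = 1 (Function('d')(V, z) = Pow(1, Rational(1, 2)) = 1)
Function('n')(M) = Add(Rational(-29, 5), Mul(Rational(1, 5), Pow(M, 3))) (Function('n')(M) = Add(-7, Mul(Rational(1, 5), Add(Mul(M, Pow(M, 2)), Mul(-1, -6)))) = Add(-7, Mul(Rational(1, 5), Add(Pow(M, 3), 6))) = Add(-7, Mul(Rational(1, 5), Add(6, Pow(M, 3)))) = Add(-7, Add(Rational(6, 5), Mul(Rational(1, 5), Pow(M, 3)))) = Add(Rational(-29, 5), Mul(Rational(1, 5), Pow(M, 3))))
A = -7 (A = Mul(-7, 1) = -7)
Pow(Add(Function('n')(w), A), 2) = Pow(Add(Add(Rational(-29, 5), Mul(Rational(1, 5), Pow(Pow(3, Rational(1, 2)), 3))), -7), 2) = Pow(Add(Add(Rational(-29, 5), Mul(Rational(1, 5), Mul(3, Pow(3, Rational(1, 2))))), -7), 2) = Pow(Add(Add(Rational(-29, 5), Mul(Rational(3, 5), Pow(3, Rational(1, 2)))), -7), 2) = Pow(Add(Rational(-64, 5), Mul(Rational(3, 5), Pow(3, Rational(1, 2)))), 2)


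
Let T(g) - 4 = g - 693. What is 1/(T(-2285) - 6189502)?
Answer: -1/6192476 ≈ -1.6149e-7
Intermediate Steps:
T(g) = -689 + g (T(g) = 4 + (g - 693) = 4 + (-693 + g) = -689 + g)
1/(T(-2285) - 6189502) = 1/((-689 - 2285) - 6189502) = 1/(-2974 - 6189502) = 1/(-6192476) = -1/6192476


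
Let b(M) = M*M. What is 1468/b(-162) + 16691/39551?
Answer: 124024868/259494111 ≈ 0.47795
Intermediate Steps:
b(M) = M²
1468/b(-162) + 16691/39551 = 1468/((-162)²) + 16691/39551 = 1468/26244 + 16691*(1/39551) = 1468*(1/26244) + 16691/39551 = 367/6561 + 16691/39551 = 124024868/259494111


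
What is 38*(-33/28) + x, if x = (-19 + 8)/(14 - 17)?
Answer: -1727/42 ≈ -41.119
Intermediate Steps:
x = 11/3 (x = -11/(-3) = -11*(-⅓) = 11/3 ≈ 3.6667)
38*(-33/28) + x = 38*(-33/28) + 11/3 = -627/14 + 11/3 = -1727/42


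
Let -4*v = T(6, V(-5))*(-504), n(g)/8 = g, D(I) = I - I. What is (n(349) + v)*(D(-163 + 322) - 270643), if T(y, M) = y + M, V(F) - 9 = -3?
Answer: -1164847472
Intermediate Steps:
D(I) = 0
V(F) = 6 (V(F) = 9 - 3 = 6)
T(y, M) = M + y
n(g) = 8*g
v = 1512 (v = -(6 + 6)*(-504)/4 = -3*(-504) = -¼*(-6048) = 1512)
(n(349) + v)*(D(-163 + 322) - 270643) = (8*349 + 1512)*(0 - 270643) = (2792 + 1512)*(-270643) = 4304*(-270643) = -1164847472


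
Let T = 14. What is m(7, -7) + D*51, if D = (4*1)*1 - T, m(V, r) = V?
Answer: -503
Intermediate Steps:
D = -10 (D = (4*1)*1 - 1*14 = 4*1 - 14 = 4 - 14 = -10)
m(7, -7) + D*51 = 7 - 10*51 = 7 - 510 = -503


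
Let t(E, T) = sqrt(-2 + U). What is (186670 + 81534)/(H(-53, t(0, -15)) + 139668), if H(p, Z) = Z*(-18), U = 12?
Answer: 1560813178/812797791 + 67051*sqrt(10)/270932597 ≈ 1.9211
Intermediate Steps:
t(E, T) = sqrt(10) (t(E, T) = sqrt(-2 + 12) = sqrt(10))
H(p, Z) = -18*Z
(186670 + 81534)/(H(-53, t(0, -15)) + 139668) = (186670 + 81534)/(-18*sqrt(10) + 139668) = 268204/(139668 - 18*sqrt(10))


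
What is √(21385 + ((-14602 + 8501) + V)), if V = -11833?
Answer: √3451 ≈ 58.745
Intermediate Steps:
√(21385 + ((-14602 + 8501) + V)) = √(21385 + ((-14602 + 8501) - 11833)) = √(21385 + (-6101 - 11833)) = √(21385 - 17934) = √3451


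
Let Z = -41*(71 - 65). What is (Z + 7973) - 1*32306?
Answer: -24579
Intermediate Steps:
Z = -246 (Z = -41*6 = -246)
(Z + 7973) - 1*32306 = (-246 + 7973) - 1*32306 = 7727 - 32306 = -24579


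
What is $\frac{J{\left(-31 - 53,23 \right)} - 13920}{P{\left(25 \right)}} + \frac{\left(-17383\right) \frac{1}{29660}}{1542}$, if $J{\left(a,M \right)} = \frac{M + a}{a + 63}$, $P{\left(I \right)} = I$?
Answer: $- \frac{891112327837}{1600750200} \approx -556.68$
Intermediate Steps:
$J{\left(a,M \right)} = \frac{M + a}{63 + a}$
$\frac{J{\left(-31 - 53,23 \right)} - 13920}{P{\left(25 \right)}} + \frac{\left(-17383\right) \frac{1}{29660}}{1542} = \frac{\frac{23 - 84}{63 - 84} - 13920}{25} + \frac{\left(-17383\right) \frac{1}{29660}}{1542} = \left(\frac{23 - 84}{63 - 84} - 13920\right) \frac{1}{25} + \left(-17383\right) \frac{1}{29660} \cdot \frac{1}{1542} = \left(\frac{1}{-21} \left(-61\right) - 13920\right) \frac{1}{25} - \frac{17383}{45735720} = \left(\left(- \frac{1}{21}\right) \left(-61\right) - 13920\right) \frac{1}{25} - \frac{17383}{45735720} = \left(\frac{61}{21} - 13920\right) \frac{1}{25} - \frac{17383}{45735720} = \left(- \frac{292259}{21}\right) \frac{1}{25} - \frac{17383}{45735720} = - \frac{292259}{525} - \frac{17383}{45735720} = - \frac{891112327837}{1600750200}$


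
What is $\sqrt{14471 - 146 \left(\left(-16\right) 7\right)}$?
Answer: $\sqrt{30823} \approx 175.56$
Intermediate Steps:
$\sqrt{14471 - 146 \left(\left(-16\right) 7\right)} = \sqrt{14471 - -16352} = \sqrt{14471 + 16352} = \sqrt{30823}$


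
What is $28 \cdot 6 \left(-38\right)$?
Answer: $-6384$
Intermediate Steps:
$28 \cdot 6 \left(-38\right) = 168 \left(-38\right) = -6384$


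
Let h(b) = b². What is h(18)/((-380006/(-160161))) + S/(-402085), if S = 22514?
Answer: 10428252653428/76397356255 ≈ 136.50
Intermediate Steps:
h(18)/((-380006/(-160161))) + S/(-402085) = 18²/((-380006/(-160161))) + 22514/(-402085) = 324/((-380006*(-1/160161))) + 22514*(-1/402085) = 324/(380006/160161) - 22514/402085 = 324*(160161/380006) - 22514/402085 = 25946082/190003 - 22514/402085 = 10428252653428/76397356255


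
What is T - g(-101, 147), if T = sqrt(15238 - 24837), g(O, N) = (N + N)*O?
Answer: 29694 + I*sqrt(9599) ≈ 29694.0 + 97.974*I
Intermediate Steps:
g(O, N) = 2*N*O (g(O, N) = (2*N)*O = 2*N*O)
T = I*sqrt(9599) (T = sqrt(-9599) = I*sqrt(9599) ≈ 97.974*I)
T - g(-101, 147) = I*sqrt(9599) - 2*147*(-101) = I*sqrt(9599) - 1*(-29694) = I*sqrt(9599) + 29694 = 29694 + I*sqrt(9599)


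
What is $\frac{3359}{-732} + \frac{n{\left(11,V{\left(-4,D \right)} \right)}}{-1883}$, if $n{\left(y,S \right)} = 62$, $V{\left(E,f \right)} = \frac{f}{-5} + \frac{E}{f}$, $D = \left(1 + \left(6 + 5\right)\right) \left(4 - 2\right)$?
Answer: $- \frac{6370381}{1378356} \approx -4.6217$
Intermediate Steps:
$D = 24$ ($D = \left(1 + 11\right) 2 = 12 \cdot 2 = 24$)
$V{\left(E,f \right)} = - \frac{f}{5} + \frac{E}{f}$ ($V{\left(E,f \right)} = f \left(- \frac{1}{5}\right) + \frac{E}{f} = - \frac{f}{5} + \frac{E}{f}$)
$\frac{3359}{-732} + \frac{n{\left(11,V{\left(-4,D \right)} \right)}}{-1883} = \frac{3359}{-732} + \frac{62}{-1883} = 3359 \left(- \frac{1}{732}\right) + 62 \left(- \frac{1}{1883}\right) = - \frac{3359}{732} - \frac{62}{1883} = - \frac{6370381}{1378356}$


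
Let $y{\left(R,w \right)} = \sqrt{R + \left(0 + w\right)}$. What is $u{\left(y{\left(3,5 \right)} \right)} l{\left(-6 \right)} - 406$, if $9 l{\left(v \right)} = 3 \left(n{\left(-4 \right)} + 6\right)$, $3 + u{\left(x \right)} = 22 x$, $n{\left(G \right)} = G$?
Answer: $-408 + \frac{88 \sqrt{2}}{3} \approx -366.52$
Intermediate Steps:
$y{\left(R,w \right)} = \sqrt{R + w}$
$u{\left(x \right)} = -3 + 22 x$
$l{\left(v \right)} = \frac{2}{3}$ ($l{\left(v \right)} = \frac{3 \left(-4 + 6\right)}{9} = \frac{3 \cdot 2}{9} = \frac{1}{9} \cdot 6 = \frac{2}{3}$)
$u{\left(y{\left(3,5 \right)} \right)} l{\left(-6 \right)} - 406 = \left(-3 + 22 \sqrt{3 + 5}\right) \frac{2}{3} - 406 = \left(-3 + 22 \sqrt{8}\right) \frac{2}{3} - 406 = \left(-3 + 22 \cdot 2 \sqrt{2}\right) \frac{2}{3} - 406 = \left(-3 + 44 \sqrt{2}\right) \frac{2}{3} - 406 = \left(-2 + \frac{88 \sqrt{2}}{3}\right) - 406 = -408 + \frac{88 \sqrt{2}}{3}$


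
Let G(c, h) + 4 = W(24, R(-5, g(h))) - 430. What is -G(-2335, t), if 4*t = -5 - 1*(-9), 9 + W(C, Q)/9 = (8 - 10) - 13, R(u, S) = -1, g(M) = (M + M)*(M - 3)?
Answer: 650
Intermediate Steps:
g(M) = 2*M*(-3 + M) (g(M) = (2*M)*(-3 + M) = 2*M*(-3 + M))
W(C, Q) = -216 (W(C, Q) = -81 + 9*((8 - 10) - 13) = -81 + 9*(-2 - 13) = -81 + 9*(-15) = -81 - 135 = -216)
t = 1 (t = (-5 - 1*(-9))/4 = (-5 + 9)/4 = (¼)*4 = 1)
G(c, h) = -650 (G(c, h) = -4 + (-216 - 430) = -4 - 646 = -650)
-G(-2335, t) = -1*(-650) = 650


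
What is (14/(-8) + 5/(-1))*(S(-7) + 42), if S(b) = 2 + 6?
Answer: -675/2 ≈ -337.50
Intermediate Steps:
S(b) = 8
(14/(-8) + 5/(-1))*(S(-7) + 42) = (14/(-8) + 5/(-1))*(8 + 42) = (14*(-⅛) + 5*(-1))*50 = (-7/4 - 5)*50 = -27/4*50 = -675/2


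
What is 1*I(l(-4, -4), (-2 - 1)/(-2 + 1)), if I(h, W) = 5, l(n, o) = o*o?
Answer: 5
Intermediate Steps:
l(n, o) = o**2
1*I(l(-4, -4), (-2 - 1)/(-2 + 1)) = 1*5 = 5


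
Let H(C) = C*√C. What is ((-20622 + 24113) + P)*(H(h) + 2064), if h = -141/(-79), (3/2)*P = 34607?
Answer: 54824656 + 3745289*√11139/6241 ≈ 5.4888e+7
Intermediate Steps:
P = 69214/3 (P = (⅔)*34607 = 69214/3 ≈ 23071.)
h = 141/79 (h = -141*(-1/79) = 141/79 ≈ 1.7848)
H(C) = C^(3/2)
((-20622 + 24113) + P)*(H(h) + 2064) = ((-20622 + 24113) + 69214/3)*((141/79)^(3/2) + 2064) = (3491 + 69214/3)*(141*√11139/6241 + 2064) = 79687*(2064 + 141*√11139/6241)/3 = 54824656 + 3745289*√11139/6241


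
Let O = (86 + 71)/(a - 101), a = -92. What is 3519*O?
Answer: -552483/193 ≈ -2862.6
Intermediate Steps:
O = -157/193 (O = (86 + 71)/(-92 - 101) = 157/(-193) = 157*(-1/193) = -157/193 ≈ -0.81347)
3519*O = 3519*(-157/193) = -552483/193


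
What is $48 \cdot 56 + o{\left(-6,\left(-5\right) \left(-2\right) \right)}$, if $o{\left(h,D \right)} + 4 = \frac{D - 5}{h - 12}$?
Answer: $\frac{48307}{18} \approx 2683.7$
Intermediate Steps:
$o{\left(h,D \right)} = -4 + \frac{-5 + D}{-12 + h}$ ($o{\left(h,D \right)} = -4 + \frac{D - 5}{h - 12} = -4 + \frac{-5 + D}{-12 + h}$)
$48 \cdot 56 + o{\left(-6,\left(-5\right) \left(-2\right) \right)} = 48 \cdot 56 + \frac{43 - -10 - -24}{-12 - 6} = 2688 + \frac{43 + 10 + 24}{-18} = 2688 - \frac{77}{18} = \frac{48307}{18}$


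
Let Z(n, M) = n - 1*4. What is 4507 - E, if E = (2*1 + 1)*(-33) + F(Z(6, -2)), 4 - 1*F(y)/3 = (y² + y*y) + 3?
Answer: 4627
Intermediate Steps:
Z(n, M) = -4 + n (Z(n, M) = n - 4 = -4 + n)
F(y) = 3 - 6*y² (F(y) = 12 - 3*((y² + y*y) + 3) = 12 - 3*((y² + y²) + 3) = 12 - 3*(2*y² + 3) = 12 - 3*(3 + 2*y²) = 12 + (-9 - 6*y²) = 3 - 6*y²)
E = -120 (E = (2*1 + 1)*(-33) + (3 - 6*(-4 + 6)²) = (2 + 1)*(-33) + (3 - 6*2²) = 3*(-33) + (3 - 6*4) = -99 + (3 - 24) = -99 - 21 = -120)
4507 - E = 4507 - 1*(-120) = 4507 + 120 = 4627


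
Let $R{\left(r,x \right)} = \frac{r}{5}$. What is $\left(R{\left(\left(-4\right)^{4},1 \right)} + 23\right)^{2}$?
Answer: $\frac{137641}{25} \approx 5505.6$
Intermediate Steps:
$R{\left(r,x \right)} = \frac{r}{5}$ ($R{\left(r,x \right)} = r \frac{1}{5} = \frac{r}{5}$)
$\left(R{\left(\left(-4\right)^{4},1 \right)} + 23\right)^{2} = \left(\frac{\left(-4\right)^{4}}{5} + 23\right)^{2} = \left(\frac{1}{5} \cdot 256 + 23\right)^{2} = \left(\frac{256}{5} + 23\right)^{2} = \left(\frac{371}{5}\right)^{2} = \frac{137641}{25}$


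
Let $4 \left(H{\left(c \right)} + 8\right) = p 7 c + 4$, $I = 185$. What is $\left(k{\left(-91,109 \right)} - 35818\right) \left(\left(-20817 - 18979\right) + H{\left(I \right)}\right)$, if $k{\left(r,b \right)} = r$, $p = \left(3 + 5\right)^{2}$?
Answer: $685251447$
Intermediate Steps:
$p = 64$ ($p = 8^{2} = 64$)
$H{\left(c \right)} = -7 + 112 c$ ($H{\left(c \right)} = -8 + \frac{64 \cdot 7 c + 4}{4} = -8 + \frac{448 c + 4}{4} = -8 + \frac{4 + 448 c}{4} = -8 + \left(1 + 112 c\right) = -7 + 112 c$)
$\left(k{\left(-91,109 \right)} - 35818\right) \left(\left(-20817 - 18979\right) + H{\left(I \right)}\right) = \left(-91 - 35818\right) \left(\left(-20817 - 18979\right) + \left(-7 + 112 \cdot 185\right)\right) = - 35909 \left(\left(-20817 - 18979\right) + \left(-7 + 20720\right)\right) = - 35909 \left(\left(-20817 - 18979\right) + 20713\right) = - 35909 \left(-39796 + 20713\right) = \left(-35909\right) \left(-19083\right) = 685251447$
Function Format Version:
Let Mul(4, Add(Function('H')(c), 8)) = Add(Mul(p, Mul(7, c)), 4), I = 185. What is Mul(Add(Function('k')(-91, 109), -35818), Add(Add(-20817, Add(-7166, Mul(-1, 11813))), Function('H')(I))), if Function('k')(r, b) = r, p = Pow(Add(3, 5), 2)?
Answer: 685251447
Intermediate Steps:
p = 64 (p = Pow(8, 2) = 64)
Function('H')(c) = Add(-7, Mul(112, c)) (Function('H')(c) = Add(-8, Mul(Rational(1, 4), Add(Mul(64, Mul(7, c)), 4))) = Add(-8, Mul(Rational(1, 4), Add(Mul(448, c), 4))) = Add(-8, Mul(Rational(1, 4), Add(4, Mul(448, c)))) = Add(-8, Add(1, Mul(112, c))) = Add(-7, Mul(112, c)))
Mul(Add(Function('k')(-91, 109), -35818), Add(Add(-20817, Add(-7166, Mul(-1, 11813))), Function('H')(I))) = Mul(Add(-91, -35818), Add(Add(-20817, Add(-7166, Mul(-1, 11813))), Add(-7, Mul(112, 185)))) = Mul(-35909, Add(Add(-20817, Add(-7166, -11813)), Add(-7, 20720))) = Mul(-35909, Add(Add(-20817, -18979), 20713)) = Mul(-35909, Add(-39796, 20713)) = Mul(-35909, -19083) = 685251447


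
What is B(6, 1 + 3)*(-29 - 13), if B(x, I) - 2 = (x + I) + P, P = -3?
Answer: -378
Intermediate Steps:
B(x, I) = -1 + I + x (B(x, I) = 2 + ((x + I) - 3) = 2 + ((I + x) - 3) = 2 + (-3 + I + x) = -1 + I + x)
B(6, 1 + 3)*(-29 - 13) = (-1 + (1 + 3) + 6)*(-29 - 13) = (-1 + 4 + 6)*(-42) = 9*(-42) = -378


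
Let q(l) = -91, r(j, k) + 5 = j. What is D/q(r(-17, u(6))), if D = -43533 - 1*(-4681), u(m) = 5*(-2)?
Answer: 38852/91 ≈ 426.94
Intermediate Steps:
u(m) = -10
r(j, k) = -5 + j
D = -38852 (D = -43533 + 4681 = -38852)
D/q(r(-17, u(6))) = -38852/(-91) = -38852*(-1/91) = 38852/91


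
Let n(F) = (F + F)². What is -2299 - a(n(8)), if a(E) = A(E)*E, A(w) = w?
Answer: -67835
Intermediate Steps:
n(F) = 4*F² (n(F) = (2*F)² = 4*F²)
a(E) = E² (a(E) = E*E = E²)
-2299 - a(n(8)) = -2299 - (4*8²)² = -2299 - (4*64)² = -2299 - 1*256² = -2299 - 1*65536 = -2299 - 65536 = -67835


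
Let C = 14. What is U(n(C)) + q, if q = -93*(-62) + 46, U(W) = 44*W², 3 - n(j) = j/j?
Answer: 5988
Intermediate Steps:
n(j) = 2 (n(j) = 3 - j/j = 3 - 1*1 = 3 - 1 = 2)
q = 5812 (q = 5766 + 46 = 5812)
U(n(C)) + q = 44*2² + 5812 = 44*4 + 5812 = 176 + 5812 = 5988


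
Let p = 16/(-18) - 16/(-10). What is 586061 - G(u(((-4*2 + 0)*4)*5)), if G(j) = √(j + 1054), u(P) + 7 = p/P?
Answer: 586061 - √235574/15 ≈ 5.8603e+5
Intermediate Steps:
p = 32/45 (p = 16*(-1/18) - 16*(-⅒) = -8/9 + 8/5 = 32/45 ≈ 0.71111)
u(P) = -7 + 32/(45*P)
G(j) = √(1054 + j)
586061 - G(u(((-4*2 + 0)*4)*5)) = 586061 - √(1054 + (-7 + 32/(45*((((-4*2 + 0)*4)*5))))) = 586061 - √(1054 + (-7 + 32/(45*((((-8 + 0)*4)*5))))) = 586061 - √(1054 + (-7 + 32/(45*((-8*4*5))))) = 586061 - √(1054 + (-7 + 32/(45*((-32*5))))) = 586061 - √(1054 + (-7 + (32/45)/(-160))) = 586061 - √(1054 + (-7 + (32/45)*(-1/160))) = 586061 - √(1054 + (-7 - 1/225)) = 586061 - √(1054 - 1576/225) = 586061 - √(235574/225) = 586061 - √235574/15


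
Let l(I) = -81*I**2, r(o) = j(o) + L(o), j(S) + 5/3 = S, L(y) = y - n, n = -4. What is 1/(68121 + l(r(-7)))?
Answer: 1/57096 ≈ 1.7514e-5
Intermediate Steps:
L(y) = 4 + y (L(y) = y - 1*(-4) = y + 4 = 4 + y)
j(S) = -5/3 + S
r(o) = 7/3 + 2*o (r(o) = (-5/3 + o) + (4 + o) = 7/3 + 2*o)
1/(68121 + l(r(-7))) = 1/(68121 - 81*(7/3 + 2*(-7))**2) = 1/(68121 - 81*(7/3 - 14)**2) = 1/(68121 - 81*(-35/3)**2) = 1/(68121 - 81*1225/9) = 1/(68121 - 11025) = 1/57096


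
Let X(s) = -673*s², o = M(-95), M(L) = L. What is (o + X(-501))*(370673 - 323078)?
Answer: -8039926737960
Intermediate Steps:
o = -95
(o + X(-501))*(370673 - 323078) = (-95 - 673*(-501)²)*(370673 - 323078) = (-95 - 673*251001)*47595 = (-95 - 168923673)*47595 = -168923768*47595 = -8039926737960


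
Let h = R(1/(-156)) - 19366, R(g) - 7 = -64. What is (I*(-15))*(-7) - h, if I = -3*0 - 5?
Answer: 18898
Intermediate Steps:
R(g) = -57 (R(g) = 7 - 64 = -57)
I = -5 (I = 0 - 5 = -5)
h = -19423 (h = -57 - 19366 = -19423)
(I*(-15))*(-7) - h = -5*(-15)*(-7) - 1*(-19423) = 75*(-7) + 19423 = -525 + 19423 = 18898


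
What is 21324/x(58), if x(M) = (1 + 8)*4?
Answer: 1777/3 ≈ 592.33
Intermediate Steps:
x(M) = 36 (x(M) = 9*4 = 36)
21324/x(58) = 21324/36 = 21324*(1/36) = 1777/3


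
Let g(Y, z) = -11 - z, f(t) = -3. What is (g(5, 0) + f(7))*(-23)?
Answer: 322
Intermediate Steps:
(g(5, 0) + f(7))*(-23) = ((-11 - 1*0) - 3)*(-23) = ((-11 + 0) - 3)*(-23) = (-11 - 3)*(-23) = -14*(-23) = 322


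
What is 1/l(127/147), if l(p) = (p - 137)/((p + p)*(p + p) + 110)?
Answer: -1220753/1470882 ≈ -0.82995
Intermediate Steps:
l(p) = (-137 + p)/(110 + 4*p²) (l(p) = (-137 + p)/((2*p)*(2*p) + 110) = (-137 + p)/(4*p² + 110) = (-137 + p)/(110 + 4*p²))
1/l(127/147) = 1/((-137 + 127/147)/(2*(55 + 2*(127/147)²))) = 1/((½)*(-20012/147)/(55 + 2*(16129/21609))) = 1/((½)*(-20012/147)/(55 + 32258/21609)) = 1/((½)*(-20012/147)/(1220753/21609)) = 1/((½)*(21609/1220753)*(-20012/147)) = 1/(-1470882/1220753) = -1220753/1470882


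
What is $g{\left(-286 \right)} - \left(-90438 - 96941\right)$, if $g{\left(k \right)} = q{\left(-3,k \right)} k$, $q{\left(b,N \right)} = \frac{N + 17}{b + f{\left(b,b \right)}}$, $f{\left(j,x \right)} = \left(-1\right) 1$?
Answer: $\frac{336291}{2} \approx 1.6815 \cdot 10^{5}$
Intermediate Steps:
$f{\left(j,x \right)} = -1$
$q{\left(b,N \right)} = \frac{17 + N}{-1 + b}$ ($q{\left(b,N \right)} = \frac{N + 17}{b - 1} = \frac{17 + N}{-1 + b}$)
$g{\left(k \right)} = k \left(- \frac{17}{4} - \frac{k}{4}\right)$ ($g{\left(k \right)} = \frac{17 + k}{-1 - 3} k = \frac{17 + k}{-4} k = - \frac{17 + k}{4} k = \left(- \frac{17}{4} - \frac{k}{4}\right) k = k \left(- \frac{17}{4} - \frac{k}{4}\right)$)
$g{\left(-286 \right)} - \left(-90438 - 96941\right) = \left(- \frac{1}{4}\right) \left(-286\right) \left(17 - 286\right) - \left(-90438 - 96941\right) = \left(- \frac{1}{4}\right) \left(-286\right) \left(-269\right) - -187379 = - \frac{38467}{2} + 187379 = \frac{336291}{2}$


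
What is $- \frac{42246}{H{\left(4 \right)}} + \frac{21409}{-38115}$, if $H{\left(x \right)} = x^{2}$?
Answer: $- \frac{805274417}{304920} \approx -2640.9$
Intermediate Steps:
$- \frac{42246}{H{\left(4 \right)}} + \frac{21409}{-38115} = - \frac{42246}{4^{2}} + \frac{21409}{-38115} = - \frac{42246}{16} + 21409 \left(- \frac{1}{38115}\right) = \left(-42246\right) \frac{1}{16} - \frac{21409}{38115} = - \frac{21123}{8} - \frac{21409}{38115} = - \frac{805274417}{304920}$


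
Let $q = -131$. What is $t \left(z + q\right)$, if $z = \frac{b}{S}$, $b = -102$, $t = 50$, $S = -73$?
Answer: $- \frac{473050}{73} \approx -6480.1$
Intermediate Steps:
$z = \frac{102}{73}$ ($z = - \frac{102}{-73} = \left(-102\right) \left(- \frac{1}{73}\right) = \frac{102}{73} \approx 1.3973$)
$t \left(z + q\right) = 50 \left(\frac{102}{73} - 131\right) = 50 \left(- \frac{9461}{73}\right) = - \frac{473050}{73}$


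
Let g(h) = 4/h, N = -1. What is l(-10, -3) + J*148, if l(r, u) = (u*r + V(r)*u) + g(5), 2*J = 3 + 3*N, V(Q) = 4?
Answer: 94/5 ≈ 18.800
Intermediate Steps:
J = 0 (J = (3 + 3*(-1))/2 = (3 - 3)/2 = (½)*0 = 0)
l(r, u) = ⅘ + 4*u + r*u (l(r, u) = (u*r + 4*u) + 4/5 = (r*u + 4*u) + 4*(⅕) = (4*u + r*u) + ⅘ = ⅘ + 4*u + r*u)
l(-10, -3) + J*148 = (⅘ + 4*(-3) - 10*(-3)) + 0*148 = (⅘ - 12 + 30) + 0 = 94/5 + 0 = 94/5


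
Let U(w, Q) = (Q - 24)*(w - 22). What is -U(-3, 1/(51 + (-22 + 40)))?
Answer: -41375/69 ≈ -599.64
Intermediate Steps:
U(w, Q) = (-24 + Q)*(-22 + w)
-U(-3, 1/(51 + (-22 + 40))) = -(528 - 24*(-3) - 22/(51 + (-22 + 40)) - 3/(51 + (-22 + 40))) = -(528 + 72 - 22/(51 + 18) - 3/(51 + 18)) = -(528 + 72 - 22/69 - 3/69) = -(528 + 72 - 22*1/69 + (1/69)*(-3)) = -(528 + 72 - 22/69 - 1/23) = -1*41375/69 = -41375/69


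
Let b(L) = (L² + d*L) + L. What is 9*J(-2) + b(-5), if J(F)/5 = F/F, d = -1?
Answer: 70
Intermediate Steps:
b(L) = L² (b(L) = (L² - L) + L = L²)
J(F) = 5 (J(F) = 5*(F/F) = 5*1 = 5)
9*J(-2) + b(-5) = 9*5 + (-5)² = 45 + 25 = 70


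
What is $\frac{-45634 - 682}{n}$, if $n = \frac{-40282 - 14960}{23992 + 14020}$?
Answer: $\frac{880281896}{27621} \approx 31870.0$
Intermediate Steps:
$n = - \frac{27621}{19006}$ ($n = \frac{-40282 - 14960}{38012} = \left(-55242\right) \frac{1}{38012} = - \frac{27621}{19006} \approx -1.4533$)
$\frac{-45634 - 682}{n} = \frac{-45634 - 682}{- \frac{27621}{19006}} = \left(-45634 - 682\right) \left(- \frac{19006}{27621}\right) = \left(-46316\right) \left(- \frac{19006}{27621}\right) = \frac{880281896}{27621}$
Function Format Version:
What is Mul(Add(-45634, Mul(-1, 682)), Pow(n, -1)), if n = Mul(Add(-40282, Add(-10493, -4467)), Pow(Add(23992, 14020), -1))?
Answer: Rational(880281896, 27621) ≈ 31870.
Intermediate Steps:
n = Rational(-27621, 19006) (n = Mul(Add(-40282, -14960), Pow(38012, -1)) = Mul(-55242, Rational(1, 38012)) = Rational(-27621, 19006) ≈ -1.4533)
Mul(Add(-45634, Mul(-1, 682)), Pow(n, -1)) = Mul(Add(-45634, Mul(-1, 682)), Pow(Rational(-27621, 19006), -1)) = Mul(Add(-45634, -682), Rational(-19006, 27621)) = Mul(-46316, Rational(-19006, 27621)) = Rational(880281896, 27621)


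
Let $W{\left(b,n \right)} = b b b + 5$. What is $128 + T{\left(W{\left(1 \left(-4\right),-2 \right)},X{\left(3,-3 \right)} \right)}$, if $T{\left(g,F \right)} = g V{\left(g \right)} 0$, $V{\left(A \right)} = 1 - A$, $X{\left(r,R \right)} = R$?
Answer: $128$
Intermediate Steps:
$W{\left(b,n \right)} = 5 + b^{3}$ ($W{\left(b,n \right)} = b^{2} b + 5 = b^{3} + 5 = 5 + b^{3}$)
$T{\left(g,F \right)} = 0$ ($T{\left(g,F \right)} = g \left(1 - g\right) 0 = 0$)
$128 + T{\left(W{\left(1 \left(-4\right),-2 \right)},X{\left(3,-3 \right)} \right)} = 128 + 0 = 128$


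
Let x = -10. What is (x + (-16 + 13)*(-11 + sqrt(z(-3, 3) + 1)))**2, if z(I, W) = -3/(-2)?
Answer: 1103/2 - 69*sqrt(10) ≈ 333.30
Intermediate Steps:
z(I, W) = 3/2 (z(I, W) = -3*(-1/2) = 3/2)
(x + (-16 + 13)*(-11 + sqrt(z(-3, 3) + 1)))**2 = (-10 + (-16 + 13)*(-11 + sqrt(3/2 + 1)))**2 = (-10 - 3*(-11 + sqrt(5/2)))**2 = (-10 - 3*(-11 + sqrt(10)/2))**2 = (-10 + (33 - 3*sqrt(10)/2))**2 = (23 - 3*sqrt(10)/2)**2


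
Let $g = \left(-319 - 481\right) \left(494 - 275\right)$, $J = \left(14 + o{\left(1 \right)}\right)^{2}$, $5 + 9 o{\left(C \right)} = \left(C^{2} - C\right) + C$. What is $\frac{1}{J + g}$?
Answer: $- \frac{81}{14176316} \approx -5.7138 \cdot 10^{-6}$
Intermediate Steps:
$o{\left(C \right)} = - \frac{5}{9} + \frac{C^{2}}{9}$ ($o{\left(C \right)} = - \frac{5}{9} + \frac{\left(C^{2} - C\right) + C}{9} = - \frac{5}{9} + \frac{C^{2}}{9}$)
$J = \frac{14884}{81}$ ($J = \left(14 - \left(\frac{5}{9} - \frac{1^{2}}{9}\right)\right)^{2} = \left(14 + \left(- \frac{5}{9} + \frac{1}{9} \cdot 1\right)\right)^{2} = \left(14 + \left(- \frac{5}{9} + \frac{1}{9}\right)\right)^{2} = \left(14 - \frac{4}{9}\right)^{2} = \left(\frac{122}{9}\right)^{2} = \frac{14884}{81} \approx 183.75$)
$g = -175200$ ($g = \left(-800\right) 219 = -175200$)
$\frac{1}{J + g} = \frac{1}{\frac{14884}{81} - 175200} = \frac{1}{- \frac{14176316}{81}} = - \frac{81}{14176316}$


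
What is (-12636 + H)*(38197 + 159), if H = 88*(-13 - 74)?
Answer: -778319952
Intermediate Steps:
H = -7656 (H = 88*(-87) = -7656)
(-12636 + H)*(38197 + 159) = (-12636 - 7656)*(38197 + 159) = -20292*38356 = -778319952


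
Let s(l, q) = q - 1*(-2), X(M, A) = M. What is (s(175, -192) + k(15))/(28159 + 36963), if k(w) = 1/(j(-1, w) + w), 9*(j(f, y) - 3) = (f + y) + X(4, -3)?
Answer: -3799/1302440 ≈ -0.0029168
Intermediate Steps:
s(l, q) = 2 + q (s(l, q) = q + 2 = 2 + q)
j(f, y) = 31/9 + f/9 + y/9 (j(f, y) = 3 + ((f + y) + 4)/9 = 3 + (4 + f + y)/9 = 3 + (4/9 + f/9 + y/9) = 31/9 + f/9 + y/9)
k(w) = 1/(10/3 + 10*w/9) (k(w) = 1/((31/9 + (1/9)*(-1) + w/9) + w) = 1/((31/9 - 1/9 + w/9) + w) = 1/((10/3 + w/9) + w) = 1/(10/3 + 10*w/9))
(s(175, -192) + k(15))/(28159 + 36963) = ((2 - 192) + 9/(10*(3 + 15)))/(28159 + 36963) = (-190 + (9/10)/18)/65122 = (-190 + (9/10)*(1/18))*(1/65122) = (-190 + 1/20)*(1/65122) = -3799/20*1/65122 = -3799/1302440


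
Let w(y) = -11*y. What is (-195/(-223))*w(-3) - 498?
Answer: -104619/223 ≈ -469.14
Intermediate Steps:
(-195/(-223))*w(-3) - 498 = (-195/(-223))*(-11*(-3)) - 498 = -195*(-1/223)*33 - 498 = (195/223)*33 - 498 = 6435/223 - 498 = -104619/223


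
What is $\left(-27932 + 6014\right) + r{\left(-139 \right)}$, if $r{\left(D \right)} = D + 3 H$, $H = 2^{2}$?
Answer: $-22045$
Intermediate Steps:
$H = 4$
$r{\left(D \right)} = 12 + D$ ($r{\left(D \right)} = D + 3 \cdot 4 = D + 12 = 12 + D$)
$\left(-27932 + 6014\right) + r{\left(-139 \right)} = \left(-27932 + 6014\right) + \left(12 - 139\right) = -21918 - 127 = -22045$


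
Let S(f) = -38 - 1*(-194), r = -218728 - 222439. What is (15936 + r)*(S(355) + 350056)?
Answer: -148920998972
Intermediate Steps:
r = -441167
S(f) = 156 (S(f) = -38 + 194 = 156)
(15936 + r)*(S(355) + 350056) = (15936 - 441167)*(156 + 350056) = -425231*350212 = -148920998972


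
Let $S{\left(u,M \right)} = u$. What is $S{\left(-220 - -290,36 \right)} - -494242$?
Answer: $494312$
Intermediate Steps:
$S{\left(-220 - -290,36 \right)} - -494242 = \left(-220 - -290\right) - -494242 = \left(-220 + 290\right) + 494242 = 70 + 494242 = 494312$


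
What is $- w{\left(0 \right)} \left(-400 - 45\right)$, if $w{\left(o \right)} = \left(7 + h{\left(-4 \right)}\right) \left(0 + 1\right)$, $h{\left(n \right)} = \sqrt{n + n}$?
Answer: $3115 + 890 i \sqrt{2} \approx 3115.0 + 1258.7 i$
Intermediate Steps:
$h{\left(n \right)} = \sqrt{2} \sqrt{n}$ ($h{\left(n \right)} = \sqrt{2 n} = \sqrt{2} \sqrt{n}$)
$w{\left(o \right)} = 7 + 2 i \sqrt{2}$ ($w{\left(o \right)} = \left(7 + \sqrt{2} \sqrt{-4}\right) \left(0 + 1\right) = \left(7 + \sqrt{2} \cdot 2 i\right) 1 = \left(7 + 2 i \sqrt{2}\right) 1 = 7 + 2 i \sqrt{2}$)
$- w{\left(0 \right)} \left(-400 - 45\right) = - (7 + 2 i \sqrt{2}) \left(-400 - 45\right) = \left(-7 - 2 i \sqrt{2}\right) \left(-445\right) = 3115 + 890 i \sqrt{2}$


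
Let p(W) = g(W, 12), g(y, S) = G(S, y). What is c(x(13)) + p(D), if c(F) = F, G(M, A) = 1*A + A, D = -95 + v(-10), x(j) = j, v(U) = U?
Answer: -197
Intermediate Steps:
D = -105 (D = -95 - 10 = -105)
G(M, A) = 2*A (G(M, A) = A + A = 2*A)
g(y, S) = 2*y
p(W) = 2*W
c(x(13)) + p(D) = 13 + 2*(-105) = 13 - 210 = -197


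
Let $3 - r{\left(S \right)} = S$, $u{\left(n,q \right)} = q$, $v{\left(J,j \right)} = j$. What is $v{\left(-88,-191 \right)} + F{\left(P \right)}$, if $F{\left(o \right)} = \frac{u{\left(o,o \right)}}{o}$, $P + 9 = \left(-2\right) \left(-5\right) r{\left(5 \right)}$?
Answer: $-190$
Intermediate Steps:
$r{\left(S \right)} = 3 - S$
$P = -29$ ($P = -9 + \left(-2\right) \left(-5\right) \left(3 - 5\right) = -9 + 10 \left(3 - 5\right) = -9 + 10 \left(-2\right) = -9 - 20 = -29$)
$F{\left(o \right)} = 1$ ($F{\left(o \right)} = \frac{o}{o} = 1$)
$v{\left(-88,-191 \right)} + F{\left(P \right)} = -191 + 1 = -190$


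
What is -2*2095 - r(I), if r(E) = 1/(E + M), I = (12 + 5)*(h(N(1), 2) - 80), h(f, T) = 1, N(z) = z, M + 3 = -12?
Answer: -5690019/1358 ≈ -4190.0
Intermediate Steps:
M = -15 (M = -3 - 12 = -15)
I = -1343 (I = (12 + 5)*(1 - 80) = 17*(-79) = -1343)
r(E) = 1/(-15 + E) (r(E) = 1/(E - 15) = 1/(-15 + E))
-2*2095 - r(I) = -2*2095 - 1/(-15 - 1343) = -4190 - 1/(-1358) = -4190 - 1*(-1/1358) = -4190 + 1/1358 = -5690019/1358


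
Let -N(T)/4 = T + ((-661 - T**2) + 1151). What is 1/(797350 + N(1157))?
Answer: 1/6145358 ≈ 1.6272e-7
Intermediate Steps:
N(T) = -1960 - 4*T + 4*T**2 (N(T) = -4*(T + ((-661 - T**2) + 1151)) = -4*(T + (490 - T**2)) = -4*(490 + T - T**2) = -1960 - 4*T + 4*T**2)
1/(797350 + N(1157)) = 1/(797350 + (-1960 - 4*1157 + 4*1157**2)) = 1/(797350 + (-1960 - 4628 + 4*1338649)) = 1/(797350 + (-1960 - 4628 + 5354596)) = 1/(797350 + 5348008) = 1/6145358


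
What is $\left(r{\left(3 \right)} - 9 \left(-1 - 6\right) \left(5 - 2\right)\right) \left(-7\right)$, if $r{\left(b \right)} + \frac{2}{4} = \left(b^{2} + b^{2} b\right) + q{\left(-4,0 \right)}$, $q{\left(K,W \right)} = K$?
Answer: $- \frac{3087}{2} \approx -1543.5$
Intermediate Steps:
$r{\left(b \right)} = - \frac{9}{2} + b^{2} + b^{3}$ ($r{\left(b \right)} = - \frac{1}{2} - \left(4 - b^{2} - b^{2} b\right) = - \frac{1}{2} - \left(4 - b^{2} - b^{3}\right) = - \frac{1}{2} + \left(-4 + b^{2} + b^{3}\right) = - \frac{9}{2} + b^{2} + b^{3}$)
$\left(r{\left(3 \right)} - 9 \left(-1 - 6\right) \left(5 - 2\right)\right) \left(-7\right) = \left(\left(- \frac{9}{2} + 3^{2} + 3^{3}\right) - 9 \left(-1 - 6\right) \left(5 - 2\right)\right) \left(-7\right) = \left(\left(- \frac{9}{2} + 9 + 27\right) - 9 \left(\left(-7\right) 3\right)\right) \left(-7\right) = \left(\frac{63}{2} - -189\right) \left(-7\right) = \left(\frac{63}{2} + 189\right) \left(-7\right) = \frac{441}{2} \left(-7\right) = - \frac{3087}{2}$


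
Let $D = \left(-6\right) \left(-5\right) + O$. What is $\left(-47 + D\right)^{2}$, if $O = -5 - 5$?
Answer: $729$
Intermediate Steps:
$O = -10$ ($O = -5 - 5 = -10$)
$D = 20$ ($D = \left(-6\right) \left(-5\right) - 10 = 30 - 10 = 20$)
$\left(-47 + D\right)^{2} = \left(-47 + 20\right)^{2} = \left(-27\right)^{2} = 729$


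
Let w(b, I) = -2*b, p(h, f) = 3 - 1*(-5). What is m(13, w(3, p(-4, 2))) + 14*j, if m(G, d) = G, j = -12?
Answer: -155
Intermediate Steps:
p(h, f) = 8 (p(h, f) = 3 + 5 = 8)
m(13, w(3, p(-4, 2))) + 14*j = 13 + 14*(-12) = 13 - 168 = -155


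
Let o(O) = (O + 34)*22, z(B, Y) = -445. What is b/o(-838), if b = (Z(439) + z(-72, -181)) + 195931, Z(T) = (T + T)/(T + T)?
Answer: -195487/17688 ≈ -11.052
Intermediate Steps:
o(O) = 748 + 22*O (o(O) = (34 + O)*22 = 748 + 22*O)
Z(T) = 1 (Z(T) = (2*T)/((2*T)) = (2*T)*(1/(2*T)) = 1)
b = 195487 (b = (1 - 445) + 195931 = -444 + 195931 = 195487)
b/o(-838) = 195487/(748 + 22*(-838)) = 195487/(748 - 18436) = 195487/(-17688) = 195487*(-1/17688) = -195487/17688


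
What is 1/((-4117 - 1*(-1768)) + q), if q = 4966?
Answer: 1/2617 ≈ 0.00038212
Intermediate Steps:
1/((-4117 - 1*(-1768)) + q) = 1/((-4117 - 1*(-1768)) + 4966) = 1/((-4117 + 1768) + 4966) = 1/(-2349 + 4966) = 1/2617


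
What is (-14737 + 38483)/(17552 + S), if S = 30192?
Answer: 11873/23872 ≈ 0.49736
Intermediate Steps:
(-14737 + 38483)/(17552 + S) = (-14737 + 38483)/(17552 + 30192) = 23746/47744 = 23746*(1/47744) = 11873/23872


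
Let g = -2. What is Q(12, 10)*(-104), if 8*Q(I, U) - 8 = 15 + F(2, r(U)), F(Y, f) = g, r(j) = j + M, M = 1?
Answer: -273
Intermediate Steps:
r(j) = 1 + j (r(j) = j + 1 = 1 + j)
F(Y, f) = -2
Q(I, U) = 21/8 (Q(I, U) = 1 + (15 - 2)/8 = 1 + (⅛)*13 = 1 + 13/8 = 21/8)
Q(12, 10)*(-104) = (21/8)*(-104) = -273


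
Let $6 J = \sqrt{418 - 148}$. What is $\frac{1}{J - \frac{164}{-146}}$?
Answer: $- \frac{11972}{66487} + \frac{5329 \sqrt{30}}{66487} \approx 0.25894$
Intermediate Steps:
$J = \frac{\sqrt{30}}{2}$ ($J = \frac{\sqrt{418 - 148}}{6} = \frac{\sqrt{270}}{6} = \frac{3 \sqrt{30}}{6} = \frac{\sqrt{30}}{2} \approx 2.7386$)
$\frac{1}{J - \frac{164}{-146}} = \frac{1}{\frac{\sqrt{30}}{2} - \frac{164}{-146}} = \frac{1}{\frac{\sqrt{30}}{2} - - \frac{82}{73}} = \frac{1}{\frac{\sqrt{30}}{2} + \frac{82}{73}} = \frac{1}{\frac{82}{73} + \frac{\sqrt{30}}{2}}$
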